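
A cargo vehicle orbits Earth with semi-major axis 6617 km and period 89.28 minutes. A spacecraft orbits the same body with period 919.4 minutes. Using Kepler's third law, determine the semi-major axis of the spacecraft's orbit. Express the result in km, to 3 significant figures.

Kepler's third law: a³ ∝ T², so a₂ = a₁ (T₂/T₁)^(2/3).
T₂/T₁ = 10.30, (T₂/T₁)^(2/3) = 4.733.
a₂ = 6617 × 4.733 = 31320 km.

a₂ ≈ 31300 km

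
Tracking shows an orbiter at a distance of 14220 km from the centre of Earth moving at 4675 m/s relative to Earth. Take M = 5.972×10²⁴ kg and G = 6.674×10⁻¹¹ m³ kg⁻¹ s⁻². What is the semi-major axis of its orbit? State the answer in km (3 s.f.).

μ = GM = 6.674×10⁻¹¹ × 5.972×10²⁴ = 3.986×10¹⁴ m³/s².
r = 1.422×10⁷ m.
Vis-viva rearranged: 1/a = 2/r − v²/μ = 1.406×10⁻⁷ − 5.483×10⁻⁸ = 8.581×10⁻⁸ m⁻¹.
a = 1.165×10⁷ m = 11653 km.

a ≈ 11700 km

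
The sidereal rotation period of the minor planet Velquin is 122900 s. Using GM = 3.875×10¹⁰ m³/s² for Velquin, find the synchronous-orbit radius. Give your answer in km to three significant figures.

r_sync ≈ 2460 km

A synchronous orbit has period T, so by Kepler's third law a = (μT²/4π²)^(1/3).
μT²/4π² = 3.875×10¹⁰ × (1.229×10⁵)² / 39.48 = 1.483×10¹⁹ m³.
a = 2.457×10⁶ m = 2456.6 km.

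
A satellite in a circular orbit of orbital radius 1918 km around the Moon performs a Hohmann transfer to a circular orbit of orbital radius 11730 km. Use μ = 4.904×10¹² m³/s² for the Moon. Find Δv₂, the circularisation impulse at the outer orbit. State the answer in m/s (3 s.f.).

r₁ = 1918 km = 1.918×10⁶ m.
r₂ = 11730 km = 1.173×10⁷ m.
Transfer ellipse a_t = (r₁ + r₂)/2 = 6.824×10⁶ m.
At r₁: circular v_c1 = √(μ/r₁) = 1599 m/s; transfer-perilune v_p = √[μ(2/r₁ − 1/a_t)] = 2096 m/s.
At r₂: circular v_c2 = √(μ/r₂) = 646.6 m/s; transfer-apolune v_a = √[μ(2/r₂ − 1/a_t)] = 342.8 m/s.
Δv₂ = v_c2 − v_a = 303.8 m/s.

Δv ≈ 304 m/s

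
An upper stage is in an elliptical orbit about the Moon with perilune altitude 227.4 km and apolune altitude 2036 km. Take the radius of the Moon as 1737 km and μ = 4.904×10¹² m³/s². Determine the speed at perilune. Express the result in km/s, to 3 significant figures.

v ≈ 1.81 km/s

r_p = 1737 + 227.4 = 1964.4 km = 1.9644×10⁶ m.
r_a = 1737 + 2036 = 3773.0 km = 3.7730×10⁶ m.
Semi-major axis a = (r_p + r_a)/2 = 2868.7 km = 2.869×10⁶ m.
Vis-viva: v² = μ(2/r − 1/a) = 4.904×10¹² × (1.018×10⁻⁶ − 3.486×10⁻⁷) = 3.283×10⁶ m²/s².
v = 1812 m/s = 1.812 km/s.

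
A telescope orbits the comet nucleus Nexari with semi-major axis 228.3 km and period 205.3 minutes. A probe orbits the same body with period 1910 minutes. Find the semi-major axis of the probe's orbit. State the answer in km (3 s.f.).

a₂ ≈ 1010 km

Kepler's third law: a³ ∝ T², so a₂ = a₁ (T₂/T₁)^(2/3).
T₂/T₁ = 9.303, (T₂/T₁)^(2/3) = 4.423.
a₂ = 228.3 × 4.423 = 1010 km.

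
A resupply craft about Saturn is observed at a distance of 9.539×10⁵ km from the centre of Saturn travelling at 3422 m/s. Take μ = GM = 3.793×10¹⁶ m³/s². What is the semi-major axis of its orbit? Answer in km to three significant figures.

r = 9.539×10⁸ m.
Vis-viva rearranged: 1/a = 2/r − v²/μ = 2.097×10⁻⁹ − 3.087×10⁻¹⁰ = 1.788×10⁻⁹ m⁻¹.
a = 5.593×10⁸ m = 5.5931×10⁵ km.

a ≈ 5.59×10⁵ km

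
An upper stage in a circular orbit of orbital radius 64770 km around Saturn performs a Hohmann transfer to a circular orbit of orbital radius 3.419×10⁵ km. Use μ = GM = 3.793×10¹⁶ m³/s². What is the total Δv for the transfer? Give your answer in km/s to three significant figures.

r₁ = 64770 km = 6.477×10⁷ m.
r₂ = 3.419×10⁵ km = 3.419×10⁸ m.
Transfer ellipse a_t = (r₁ + r₂)/2 = 2.033×10⁸ m.
At r₁: circular v_c1 = √(μ/r₁) = 24200 m/s; transfer-perikrone v_p = √[μ(2/r₁ − 1/a_t)] = 31380 m/s.
Δv₁ = v_p − v_c1 = 7180 m/s.
At r₂: circular v_c2 = √(μ/r₂) = 10530 m/s; transfer-apokrone v_a = √[μ(2/r₂ − 1/a_t)] = 5945 m/s.
Δv₂ = v_c2 − v_a = 4588 m/s.
Total Δv = Δv₁ + Δv₂ = 11770 m/s = 11.77 km/s.

Δv_total ≈ 11.8 km/s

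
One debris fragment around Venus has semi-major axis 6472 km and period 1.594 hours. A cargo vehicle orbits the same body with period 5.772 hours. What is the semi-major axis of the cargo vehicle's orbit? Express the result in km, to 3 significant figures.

Kepler's third law: a³ ∝ T², so a₂ = a₁ (T₂/T₁)^(2/3).
T₂/T₁ = 3.621, (T₂/T₁)^(2/3) = 2.358.
a₂ = 6472 × 2.358 = 15260 km.

a₂ ≈ 15300 km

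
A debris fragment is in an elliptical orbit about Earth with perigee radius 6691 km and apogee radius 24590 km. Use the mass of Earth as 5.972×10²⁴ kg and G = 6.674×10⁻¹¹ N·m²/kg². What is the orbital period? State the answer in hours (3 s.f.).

μ = GM = 6.674×10⁻¹¹ × 5.972×10²⁴ = 3.986×10¹⁴ m³/s².
Semi-major axis a = (r_p + r_a)/2 = (6691.0 + 24590)/2 = 15640 km = 1.564×10⁷ m.
By Kepler's third law T = 2π√(a³/μ) = 2π × 3.098×10³ = 1.947×10⁴ s.
= 5.408 hours.

T ≈ 5.41 hours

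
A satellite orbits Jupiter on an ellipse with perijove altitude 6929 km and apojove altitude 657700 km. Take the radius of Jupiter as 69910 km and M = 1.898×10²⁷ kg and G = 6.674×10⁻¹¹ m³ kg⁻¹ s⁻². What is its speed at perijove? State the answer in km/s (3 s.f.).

μ = GM = 6.674×10⁻¹¹ × 1.898×10²⁷ = 1.267×10¹⁷ m³/s².
r_p = 69910 + 6929 = 76839 km = 7.6839×10⁷ m.
r_a = 69910 + 657700 = 727610 km = 7.2761×10⁸ m.
Semi-major axis a = (r_p + r_a)/2 = 4.0222×10⁵ km = 4.022×10⁸ m.
Vis-viva: v² = μ(2/r − 1/a) = 1.267×10¹⁷ × (2.603×10⁻⁸ − 2.486×10⁻⁹) = 2.982×10⁹ m²/s².
v = 54610 m/s = 54.61 km/s.

v ≈ 54.6 km/s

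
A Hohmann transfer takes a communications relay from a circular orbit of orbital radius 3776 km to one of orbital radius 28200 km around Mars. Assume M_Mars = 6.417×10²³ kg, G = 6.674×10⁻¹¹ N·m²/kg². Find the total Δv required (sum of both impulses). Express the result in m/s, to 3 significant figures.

Δv_total ≈ 1740 m/s

μ = GM = 6.674×10⁻¹¹ × 6.417×10²³ = 4.283×10¹³ m³/s².
r₁ = 3776 km = 3.776×10⁶ m.
r₂ = 28200 km = 2.820×10⁷ m.
Transfer ellipse a_t = (r₁ + r₂)/2 = 1.599×10⁷ m.
At r₁: circular v_c1 = √(μ/r₁) = 3368 m/s; transfer-periapsis v_p = √[μ(2/r₁ − 1/a_t)] = 4473 m/s.
Δv₁ = v_p − v_c1 = 1105 m/s.
At r₂: circular v_c2 = √(μ/r₂) = 1232 m/s; transfer-apoapsis v_a = √[μ(2/r₂ − 1/a_t)] = 598.9 m/s.
Δv₂ = v_c2 − v_a = 633.5 m/s.
Total Δv = Δv₁ + Δv₂ = 1738 m/s.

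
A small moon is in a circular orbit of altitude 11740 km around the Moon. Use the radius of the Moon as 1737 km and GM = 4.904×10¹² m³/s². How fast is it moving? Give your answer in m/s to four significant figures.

v ≈ 603.2 m/s

r = 1737 + 11740 = 13477 km = 1.3477×10⁷ m.
For a circular orbit v = √(μ/r) = √(4.904×10¹² / 1.348×10⁷) = √(3.639×10⁵) = 603.2 m/s.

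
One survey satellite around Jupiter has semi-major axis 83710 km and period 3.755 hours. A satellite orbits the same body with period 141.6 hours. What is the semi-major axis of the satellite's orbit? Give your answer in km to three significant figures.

Kepler's third law: a³ ∝ T², so a₂ = a₁ (T₂/T₁)^(2/3).
T₂/T₁ = 37.71, (T₂/T₁)^(2/3) = 11.25.
a₂ = 83710 × 11.25 = 9.413×10⁵ km.

a₂ ≈ 9.41×10⁵ km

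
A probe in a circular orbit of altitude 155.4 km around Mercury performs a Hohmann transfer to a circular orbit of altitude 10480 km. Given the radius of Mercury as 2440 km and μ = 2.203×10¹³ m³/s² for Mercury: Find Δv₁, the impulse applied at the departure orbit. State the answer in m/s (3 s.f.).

Δv ≈ 846 m/s

r₁ = 2440 + 155.4 = 2595.4 km = 2.5954×10⁶ m.
r₂ = 2440 + 10480 = 12920 km = 1.2920×10⁷ m.
Transfer ellipse a_t = (r₁ + r₂)/2 = 7.758×10⁶ m.
At r₁: circular v_c1 = √(μ/r₁) = 2913 m/s; transfer-periherm v_p = √[μ(2/r₁ − 1/a_t)] = 3760 m/s.
Δv₁ = v_p − v_c1 = 846.4 m/s.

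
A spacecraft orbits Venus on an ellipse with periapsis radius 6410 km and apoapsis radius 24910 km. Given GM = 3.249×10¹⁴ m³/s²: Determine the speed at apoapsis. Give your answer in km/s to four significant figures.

Semi-major axis a = (r_p + r_a)/2 = 15660 km = 1.566×10⁷ m.
Vis-viva: v² = μ(2/r − 1/a) = 3.249×10¹⁴ × (8.029×10⁻⁸ − 6.386×10⁻⁸) = 5.339×10⁶ m²/s².
v = 2311 m/s = 2.311 km/s.

v ≈ 2.311 km/s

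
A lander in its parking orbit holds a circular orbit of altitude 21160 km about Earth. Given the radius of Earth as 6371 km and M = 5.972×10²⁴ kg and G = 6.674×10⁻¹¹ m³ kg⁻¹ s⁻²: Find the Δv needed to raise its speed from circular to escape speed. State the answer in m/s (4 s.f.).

Δv ≈ 1576 m/s

μ = GM = 6.674×10⁻¹¹ × 5.972×10²⁴ = 3.986×10¹⁴ m³/s².
r = 6371 + 21160 = 27531 km = 2.7531×10⁷ m.
Circular speed v_c = √(μ/r) = 3805 m/s.
Escape speed v_esc = √(2μ/r) = √2 × v_c = 5381 m/s.
Δv = v_esc − v_c = 1576 m/s.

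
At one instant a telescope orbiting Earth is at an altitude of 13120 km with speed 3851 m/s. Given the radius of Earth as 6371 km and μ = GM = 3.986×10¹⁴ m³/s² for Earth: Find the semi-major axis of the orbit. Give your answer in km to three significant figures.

a ≈ 15300 km

r = 6371 + 13120 = 19491 km = 1.949×10⁷ m.
Specific orbital energy ε = v²/2 − μ/r = (3851)²/2 − 3.986×10¹⁴/1.949×10⁷ = -1.304×10⁷ J/kg.
Since ε = −μ/(2a), a = −μ/(2ε) = 1.529×10⁷ m = 15289 km.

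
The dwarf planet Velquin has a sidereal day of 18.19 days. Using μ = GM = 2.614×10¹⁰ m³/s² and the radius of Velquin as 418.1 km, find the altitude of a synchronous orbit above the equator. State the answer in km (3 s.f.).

h_sync ≈ 11400 km

T = 18.19 days = 1.572×10⁶ s.
A synchronous orbit has period T, so by Kepler's third law a = (μT²/4π²)^(1/3).
μT²/4π² = 2.614×10¹⁰ × (1.572×10⁶)² / 39.48 = 1.635×10²¹ m³.
a = 1.178×10⁷ m = 11782 km.
Altitude h = a − R = 11782 − 418.1 = 11364 km.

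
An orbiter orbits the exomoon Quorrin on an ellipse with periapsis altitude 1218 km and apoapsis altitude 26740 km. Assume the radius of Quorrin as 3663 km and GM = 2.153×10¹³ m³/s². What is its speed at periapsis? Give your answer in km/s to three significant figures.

r_p = 3663 + 1218 = 4881.0 km = 4.8810×10⁶ m.
r_a = 3663 + 26740 = 30403 km = 3.0403×10⁷ m.
Semi-major axis a = (r_p + r_a)/2 = 17642 km = 1.764×10⁷ m.
Vis-viva: v² = μ(2/r − 1/a) = 2.153×10¹³ × (4.098×10⁻⁷ − 5.668×10⁻⁸) = 7.602×10⁶ m²/s².
v = 2757 m/s = 2.757 km/s.

v ≈ 2.76 km/s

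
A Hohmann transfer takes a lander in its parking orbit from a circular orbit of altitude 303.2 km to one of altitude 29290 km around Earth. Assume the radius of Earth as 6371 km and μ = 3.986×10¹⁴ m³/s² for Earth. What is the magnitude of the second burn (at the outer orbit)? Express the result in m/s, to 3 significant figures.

r₁ = 6371 + 303.2 = 6674.2 km = 6.6742×10⁶ m.
r₂ = 6371 + 29290 = 35661 km = 3.5661×10⁷ m.
Transfer ellipse a_t = (r₁ + r₂)/2 = 2.117×10⁷ m.
At r₁: circular v_c1 = √(μ/r₁) = 7728 m/s; transfer-perigee v_p = √[μ(2/r₁ − 1/a_t)] = 10030 m/s.
At r₂: circular v_c2 = √(μ/r₂) = 3343 m/s; transfer-apogee v_a = √[μ(2/r₂ − 1/a_t)] = 1877 m/s.
Δv₂ = v_c2 − v_a = 1466 m/s.

Δv ≈ 1470 m/s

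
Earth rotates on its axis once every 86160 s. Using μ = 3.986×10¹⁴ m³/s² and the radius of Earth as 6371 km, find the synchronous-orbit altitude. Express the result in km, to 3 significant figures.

h_sync ≈ 35800 km

A synchronous orbit has period T, so by Kepler's third law a = (μT²/4π²)^(1/3).
μT²/4π² = 3.986×10¹⁴ × (8.616×10⁴)² / 39.48 = 7.495×10²² m³.
a = 4.216×10⁷ m = 42163 km.
Altitude h = a − R = 42163 − 6371 = 35792 km.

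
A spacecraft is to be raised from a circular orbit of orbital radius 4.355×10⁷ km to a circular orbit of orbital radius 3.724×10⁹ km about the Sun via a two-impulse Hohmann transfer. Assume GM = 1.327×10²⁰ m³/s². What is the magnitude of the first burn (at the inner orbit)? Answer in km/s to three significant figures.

r₁ = 4.355×10⁷ km = 4.355×10¹⁰ m.
r₂ = 3.724×10⁹ km = 3.724×10¹² m.
Transfer ellipse a_t = (r₁ + r₂)/2 = 1.884×10¹² m.
At r₁: circular v_c1 = √(μ/r₁) = 55200 m/s; transfer-perihelion v_p = √[μ(2/r₁ − 1/a_t)] = 77610 m/s.
Δv₁ = v_p − v_c1 = 22410 m/s.
= 22.41 km/s.

Δv ≈ 22.4 km/s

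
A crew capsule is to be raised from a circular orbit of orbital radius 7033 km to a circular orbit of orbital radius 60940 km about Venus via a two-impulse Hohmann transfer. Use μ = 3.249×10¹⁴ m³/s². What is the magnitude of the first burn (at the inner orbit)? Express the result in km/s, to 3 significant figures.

Δv ≈ 2.30 km/s

r₁ = 7033 km = 7.033×10⁶ m.
r₂ = 60940 km = 6.094×10⁷ m.
Transfer ellipse a_t = (r₁ + r₂)/2 = 3.399×10⁷ m.
At r₁: circular v_c1 = √(μ/r₁) = 6797 m/s; transfer-periapsis v_p = √[μ(2/r₁ − 1/a_t)] = 9101 m/s.
Δv₁ = v_p − v_c1 = 2304 m/s.
= 2.304 km/s.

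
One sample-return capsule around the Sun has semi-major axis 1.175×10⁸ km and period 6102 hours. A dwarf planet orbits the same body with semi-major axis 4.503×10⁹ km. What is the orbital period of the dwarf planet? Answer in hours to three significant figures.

Kepler's third law: T² ∝ a³, so T₂ = T₁ (a₂/a₁)^(3/2).
a₂/a₁ = 38.32, (a₂/a₁)^(3/2) = 237.2.
T₂ = 6102 × 237.2 = 1.448×10⁶ hours.

T₂ ≈ 1.45×10⁶ hours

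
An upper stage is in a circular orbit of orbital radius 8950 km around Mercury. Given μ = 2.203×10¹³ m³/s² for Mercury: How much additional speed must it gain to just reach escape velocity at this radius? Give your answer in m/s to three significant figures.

Δv ≈ 650 m/s

r = 8950 km = 8.950×10⁶ m.
Circular speed v_c = √(μ/r) = 1569 m/s.
Escape speed v_esc = √(2μ/r) = √2 × v_c = 2219 m/s.
Δv = v_esc − v_c = 649.9 m/s.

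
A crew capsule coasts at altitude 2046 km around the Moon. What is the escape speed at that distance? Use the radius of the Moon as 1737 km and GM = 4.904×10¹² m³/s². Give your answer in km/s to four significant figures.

v_esc ≈ 1.610 km/s

r = 1737 + 2046 = 3783.0 km = 3.7830×10⁶ m.
Escape speed v_esc = √(2μ/r) = √(2 × 4.904×10¹² / 3.783×10⁶) = √(2.593×10⁶) = 1610 m/s.
= 1.610 km/s.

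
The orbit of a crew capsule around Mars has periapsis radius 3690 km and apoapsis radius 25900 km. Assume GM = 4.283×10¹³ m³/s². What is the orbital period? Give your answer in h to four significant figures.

Semi-major axis a = (r_p + r_a)/2 = (3690.0 + 25900)/2 = 14795 km = 1.480×10⁷ m.
By Kepler's third law T = 2π√(a³/μ) = 2π × 8.696×10³ = 5.464×10⁴ s.
= 15.18 h.

T ≈ 15.18 h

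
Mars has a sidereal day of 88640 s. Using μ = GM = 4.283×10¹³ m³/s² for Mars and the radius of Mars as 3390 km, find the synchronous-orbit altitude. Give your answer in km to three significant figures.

h_sync ≈ 17000 km

A synchronous orbit has period T, so by Kepler's third law a = (μT²/4π²)^(1/3).
μT²/4π² = 4.283×10¹³ × (8.864×10⁴)² / 39.48 = 8.524×10²¹ m³.
a = 2.043×10⁷ m = 20428 km.
Altitude h = a − R = 20428 − 3390 = 17038 km.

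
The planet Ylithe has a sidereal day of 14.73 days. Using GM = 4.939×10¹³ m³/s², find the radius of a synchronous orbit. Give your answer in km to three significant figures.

T = 14.73 days = 1.273×10⁶ s.
A synchronous orbit has period T, so by Kepler's third law a = (μT²/4π²)^(1/3).
μT²/4π² = 4.939×10¹³ × (1.273×10⁶)² / 39.48 = 2.026×10²⁴ m³.
a = 1.265×10⁸ m = 1.2654×10⁵ km.

r_sync ≈ 1.27×10⁵ km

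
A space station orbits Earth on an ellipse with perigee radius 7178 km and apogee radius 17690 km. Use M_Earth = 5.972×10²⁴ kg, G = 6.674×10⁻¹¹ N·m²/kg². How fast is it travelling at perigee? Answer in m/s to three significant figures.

v ≈ 8890 m/s

μ = GM = 6.674×10⁻¹¹ × 5.972×10²⁴ = 3.986×10¹⁴ m³/s².
Semi-major axis a = (r_p + r_a)/2 = 12434 km = 1.243×10⁷ m.
Vis-viva: v² = μ(2/r − 1/a) = 3.986×10¹⁴ × (2.786×10⁻⁷ − 8.042×10⁻⁸) = 7.900×10⁷ m²/s².
v = 8888 m/s.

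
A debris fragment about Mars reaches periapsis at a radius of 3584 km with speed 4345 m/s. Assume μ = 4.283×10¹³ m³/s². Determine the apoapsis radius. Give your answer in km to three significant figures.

r_p = 3.584×10⁶ m.
Specific energy ε = v²/2 − μ/r = -2.511×10⁶ J/kg, so a = −μ/(2ε) = 8.529×10⁶ m.
The apsides satisfy r_p + r_a = 2a, so the apoapsis radius is 2a − r_p = 1.347×10⁷ m = 13474 km.

apoapsis radius ≈ 13500 km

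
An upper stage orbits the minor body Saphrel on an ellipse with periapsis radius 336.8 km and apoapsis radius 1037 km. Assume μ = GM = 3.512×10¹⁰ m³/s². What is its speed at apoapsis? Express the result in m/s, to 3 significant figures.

Semi-major axis a = (r_p + r_a)/2 = 686.90 km = 6.869×10⁵ m.
Vis-viva: v² = μ(2/r − 1/a) = 3.512×10¹⁰ × (1.929×10⁻⁶ − 1.456×10⁻⁶) = 1.661×10⁴ m²/s².
v = 128.9 m/s.

v ≈ 129 m/s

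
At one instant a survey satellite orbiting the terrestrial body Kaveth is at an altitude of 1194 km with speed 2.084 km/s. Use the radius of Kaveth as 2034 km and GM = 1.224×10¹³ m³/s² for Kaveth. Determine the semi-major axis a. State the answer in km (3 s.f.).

a ≈ 3780 km

r = 2034 + 1194 = 3228.0 km = 3.228×10⁶ m.
Specific orbital energy ε = v²/2 − μ/r = (2084)²/2 − 1.224×10¹³/3.228×10⁶ = -1.620×10⁶ J/kg.
Since ε = −μ/(2a), a = −μ/(2ε) = 3.777×10⁶ m = 3777.1 km.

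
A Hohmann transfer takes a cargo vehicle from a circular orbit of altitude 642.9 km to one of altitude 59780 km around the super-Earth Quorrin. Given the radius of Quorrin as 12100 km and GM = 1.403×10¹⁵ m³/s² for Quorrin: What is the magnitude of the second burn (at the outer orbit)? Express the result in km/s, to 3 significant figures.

Δv ≈ 1.99 km/s

r₁ = 12100 + 642.9 = 12743 km = 1.2743×10⁷ m.
r₂ = 12100 + 59780 = 71880 km = 7.1880×10⁷ m.
Transfer ellipse a_t = (r₁ + r₂)/2 = 4.231×10⁷ m.
At r₁: circular v_c1 = √(μ/r₁) = 10490 m/s; transfer-periapsis v_p = √[μ(2/r₁ − 1/a_t)] = 13680 m/s.
At r₂: circular v_c2 = √(μ/r₂) = 4418 m/s; transfer-apoapsis v_a = √[μ(2/r₂ − 1/a_t)] = 2425 m/s.
Δv₂ = v_c2 − v_a = 1993 m/s.
= 1.993 km/s.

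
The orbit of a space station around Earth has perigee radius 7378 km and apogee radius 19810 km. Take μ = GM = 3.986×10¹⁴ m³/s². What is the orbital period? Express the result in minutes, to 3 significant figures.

Semi-major axis a = (r_p + r_a)/2 = (7378.0 + 19810)/2 = 13594 km = 1.359×10⁷ m.
By Kepler's third law T = 2π√(a³/μ) = 2π × 2.510×10³ = 1.577×10⁴ s.
= 262.9 minutes.

T ≈ 263 minutes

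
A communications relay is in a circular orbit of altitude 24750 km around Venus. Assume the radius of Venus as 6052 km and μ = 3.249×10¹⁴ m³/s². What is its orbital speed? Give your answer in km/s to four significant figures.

v ≈ 3.248 km/s

r = 6052 + 24750 = 30802 km = 3.0802×10⁷ m.
For a circular orbit v = √(μ/r) = √(3.249×10¹⁴ / 3.080×10⁷) = √(1.055×10⁷) = 3248 m/s.
That is 3.248 km/s.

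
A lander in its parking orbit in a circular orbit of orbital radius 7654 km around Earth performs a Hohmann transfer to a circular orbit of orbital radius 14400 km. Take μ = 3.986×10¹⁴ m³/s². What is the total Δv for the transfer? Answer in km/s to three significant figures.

r₁ = 7654 km = 7.654×10⁶ m.
r₂ = 14400 km = 1.440×10⁷ m.
Transfer ellipse a_t = (r₁ + r₂)/2 = 1.103×10⁷ m.
At r₁: circular v_c1 = √(μ/r₁) = 7216 m/s; transfer-perigee v_p = √[μ(2/r₁ − 1/a_t)] = 8247 m/s.
Δv₁ = v_p − v_c1 = 1030 m/s.
At r₂: circular v_c2 = √(μ/r₂) = 5261 m/s; transfer-apogee v_a = √[μ(2/r₂ − 1/a_t)] = 4383 m/s.
Δv₂ = v_c2 − v_a = 877.9 m/s.
Total Δv = Δv₁ + Δv₂ = 1908 m/s = 1.908 km/s.

Δv_total ≈ 1.91 km/s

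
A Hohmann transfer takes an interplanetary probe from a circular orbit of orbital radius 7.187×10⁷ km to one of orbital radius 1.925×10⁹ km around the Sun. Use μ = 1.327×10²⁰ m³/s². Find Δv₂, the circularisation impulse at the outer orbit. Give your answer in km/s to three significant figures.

Δv ≈ 6.08 km/s

r₁ = 7.187×10⁷ km = 7.187×10¹⁰ m.
r₂ = 1.925×10⁹ km = 1.925×10¹² m.
Transfer ellipse a_t = (r₁ + r₂)/2 = 9.984×10¹¹ m.
At r₁: circular v_c1 = √(μ/r₁) = 42970 m/s; transfer-perihelion v_p = √[μ(2/r₁ − 1/a_t)] = 59660 m/s.
At r₂: circular v_c2 = √(μ/r₂) = 8303 m/s; transfer-aphelion v_a = √[μ(2/r₂ − 1/a_t)] = 2228 m/s.
Δv₂ = v_c2 − v_a = 6075 m/s.
= 6.075 km/s.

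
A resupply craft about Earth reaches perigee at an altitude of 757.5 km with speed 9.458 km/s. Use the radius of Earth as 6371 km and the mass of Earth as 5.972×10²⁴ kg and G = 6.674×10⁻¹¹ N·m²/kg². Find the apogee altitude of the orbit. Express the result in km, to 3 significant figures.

apogee altitude ≈ 22100 km

μ = GM = 6.674×10⁻¹¹ × 5.972×10²⁴ = 3.986×10¹⁴ m³/s².
r_p = 6371 + 757.5 = 7128.5 km = 7.128×10⁶ m.
Specific energy ε = v²/2 − μ/r = -1.119×10⁷ J/kg, so a = −μ/(2ε) = 1.782×10⁷ m.
The apsides satisfy r_p + r_a = 2a, so the apogee radius is 2a − r_p = 2.850×10⁷ m = 28504 km.
Apogee altitude = 28504 − 6371 = 22133 km.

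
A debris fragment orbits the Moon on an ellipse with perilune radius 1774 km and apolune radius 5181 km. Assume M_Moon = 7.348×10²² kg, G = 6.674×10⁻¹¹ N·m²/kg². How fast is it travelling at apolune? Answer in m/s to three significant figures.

v ≈ 695 m/s

μ = GM = 6.674×10⁻¹¹ × 7.348×10²² = 4.904×10¹² m³/s².
Semi-major axis a = (r_p + r_a)/2 = 3477.5 km = 3.478×10⁶ m.
Vis-viva: v² = μ(2/r − 1/a) = 4.904×10¹² × (3.860×10⁻⁷ − 2.876×10⁻⁷) = 4.829×10⁵ m²/s².
v = 694.9 m/s.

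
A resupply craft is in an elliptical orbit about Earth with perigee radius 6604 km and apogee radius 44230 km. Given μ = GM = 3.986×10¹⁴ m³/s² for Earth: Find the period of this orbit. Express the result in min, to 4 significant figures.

T ≈ 672.1 min

Semi-major axis a = (r_p + r_a)/2 = (6604.0 + 44230)/2 = 25417 km = 2.542×10⁷ m.
By Kepler's third law T = 2π√(a³/μ) = 2π × 6.418×10³ = 4.033×10⁴ s.
= 672.1 min.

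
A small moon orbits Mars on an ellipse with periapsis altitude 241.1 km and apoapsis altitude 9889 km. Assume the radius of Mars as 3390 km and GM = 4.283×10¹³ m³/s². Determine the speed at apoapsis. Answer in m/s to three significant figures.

v ≈ 1180 m/s

r_p = 3390 + 241.1 = 3631.1 km = 3.6311×10⁶ m.
r_a = 3390 + 9889 = 13279 km = 1.3279×10⁷ m.
Semi-major axis a = (r_p + r_a)/2 = 8455.0 km = 8.455×10⁶ m.
Vis-viva: v² = μ(2/r − 1/a) = 4.283×10¹³ × (1.506×10⁻⁷ − 1.183×10⁻⁷) = 1.385×10⁶ m²/s².
v = 1177 m/s.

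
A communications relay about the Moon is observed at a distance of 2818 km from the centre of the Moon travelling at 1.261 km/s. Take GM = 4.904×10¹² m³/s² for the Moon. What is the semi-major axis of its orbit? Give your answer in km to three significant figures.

r = 2.818×10⁶ m.
Specific orbital energy ε = v²/2 − μ/r = (1261)²/2 − 4.904×10¹²/2.818×10⁶ = -9.452×10⁵ J/kg.
Since ε = −μ/(2a), a = −μ/(2ε) = 2.594×10⁶ m = 2594.2 km.

a ≈ 2590 km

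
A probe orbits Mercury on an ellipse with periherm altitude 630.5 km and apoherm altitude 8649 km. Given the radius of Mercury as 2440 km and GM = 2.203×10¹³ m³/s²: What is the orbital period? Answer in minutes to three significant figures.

T ≈ 420 minutes

r_p = 2440 + 630.5 = 3070.5 km = 3.0705×10⁶ m.
r_a = 2440 + 8649 = 11089 km = 1.1089×10⁷ m.
Semi-major axis a = (r_p + r_a)/2 = (3070.5 + 11089)/2 = 7079.8 km = 7.080×10⁶ m.
By Kepler's third law T = 2π√(a³/μ) = 2π × 4.013×10³ = 2.522×10⁴ s.
= 420.3 minutes.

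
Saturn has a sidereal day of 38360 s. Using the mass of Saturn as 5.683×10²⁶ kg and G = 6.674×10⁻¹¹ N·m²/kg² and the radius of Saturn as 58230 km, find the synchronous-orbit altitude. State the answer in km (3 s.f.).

h_sync ≈ 54000 km

μ = GM = 6.674×10⁻¹¹ × 5.683×10²⁶ = 3.793×10¹⁶ m³/s².
A synchronous orbit has period T, so by Kepler's third law a = (μT²/4π²)^(1/3).
μT²/4π² = 3.793×10¹⁶ × (3.836×10⁴)² / 39.48 = 1.414×10²⁴ m³.
a = 1.122×10⁸ m = 1.1223×10⁵ km.
Altitude h = a − R = 1.1223×10⁵ − 58230 = 54003 km.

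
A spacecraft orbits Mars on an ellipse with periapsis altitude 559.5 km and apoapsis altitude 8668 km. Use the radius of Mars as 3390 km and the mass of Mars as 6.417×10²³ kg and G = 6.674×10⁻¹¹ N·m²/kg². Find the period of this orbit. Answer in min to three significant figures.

μ = GM = 6.674×10⁻¹¹ × 6.417×10²³ = 4.283×10¹³ m³/s².
r_p = 3390 + 559.5 = 3949.5 km = 3.9495×10⁶ m.
r_a = 3390 + 8668 = 12058 km = 1.2058×10⁷ m.
Semi-major axis a = (r_p + r_a)/2 = (3949.5 + 12058)/2 = 8003.8 km = 8.004×10⁶ m.
By Kepler's third law T = 2π√(a³/μ) = 2π × 3.460×10³ = 2.174×10⁴ s.
= 362.3 min.

T ≈ 362 min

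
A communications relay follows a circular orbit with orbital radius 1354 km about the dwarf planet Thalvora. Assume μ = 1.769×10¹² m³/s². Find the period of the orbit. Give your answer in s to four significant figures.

r = 1354 km = 1.354×10⁶ m.
Kepler's third law: T = 2π√(r³/μ) = 2π√((1.354×10⁶)³ / 1.769×10¹²).
r³/μ = 1.403×10⁶ s², so T = 2π × 1.185×10³ = 7.443×10³ s.

T ≈ 7443 s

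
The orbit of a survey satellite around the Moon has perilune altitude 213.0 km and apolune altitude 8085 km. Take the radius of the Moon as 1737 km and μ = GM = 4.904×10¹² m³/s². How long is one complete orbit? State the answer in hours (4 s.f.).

r_p = 1737 + 213.0 = 1950.0 km = 1.9500×10⁶ m.
r_a = 1737 + 8085 = 9822.0 km = 9.8220×10⁶ m.
Semi-major axis a = (r_p + r_a)/2 = (1950.0 + 9822.0)/2 = 5886.0 km = 5.886×10⁶ m.
By Kepler's third law T = 2π√(a³/μ) = 2π × 6.448×10³ = 4.052×10⁴ s.
= 11.25 hours.

T ≈ 11.25 hours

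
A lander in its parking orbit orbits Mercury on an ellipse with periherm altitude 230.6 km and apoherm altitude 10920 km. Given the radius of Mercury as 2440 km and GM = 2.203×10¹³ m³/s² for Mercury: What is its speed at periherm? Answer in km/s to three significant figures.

v ≈ 3.71 km/s

r_p = 2440 + 230.6 = 2670.6 km = 2.6706×10⁶ m.
r_a = 2440 + 10920 = 13360 km = 1.3360×10⁷ m.
Semi-major axis a = (r_p + r_a)/2 = 8015.3 km = 8.015×10⁶ m.
Vis-viva: v² = μ(2/r − 1/a) = 2.203×10¹³ × (7.489×10⁻⁷ − 1.248×10⁻⁷) = 1.375×10⁷ m²/s².
v = 3708 m/s = 3.708 km/s.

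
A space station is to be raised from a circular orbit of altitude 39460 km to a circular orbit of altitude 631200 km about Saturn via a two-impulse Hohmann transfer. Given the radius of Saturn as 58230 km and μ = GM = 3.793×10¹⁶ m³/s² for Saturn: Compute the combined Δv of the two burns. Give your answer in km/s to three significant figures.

Δv_total ≈ 10.1 km/s

r₁ = 58230 + 39460 = 97690 km = 9.7690×10⁷ m.
r₂ = 58230 + 631200 = 689430 km = 6.8943×10⁸ m.
Transfer ellipse a_t = (r₁ + r₂)/2 = 3.936×10⁸ m.
At r₁: circular v_c1 = √(μ/r₁) = 19700 m/s; transfer-perikrone v_p = √[μ(2/r₁ − 1/a_t)] = 26080 m/s.
Δv₁ = v_p − v_c1 = 6375 m/s.
At r₂: circular v_c2 = √(μ/r₂) = 7417 m/s; transfer-apokrone v_a = √[μ(2/r₂ − 1/a_t)] = 3695 m/s.
Δv₂ = v_c2 − v_a = 3722 m/s.
Total Δv = Δv₁ + Δv₂ = 10100 m/s = 10.10 km/s.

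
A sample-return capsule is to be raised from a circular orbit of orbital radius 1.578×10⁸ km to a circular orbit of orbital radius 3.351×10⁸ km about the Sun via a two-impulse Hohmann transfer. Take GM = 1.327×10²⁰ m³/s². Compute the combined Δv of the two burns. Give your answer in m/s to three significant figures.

Δv_total ≈ 8790 m/s

r₁ = 1.578×10⁸ km = 1.578×10¹¹ m.
r₂ = 3.351×10⁸ km = 3.351×10¹¹ m.
Transfer ellipse a_t = (r₁ + r₂)/2 = 2.464×10¹¹ m.
At r₁: circular v_c1 = √(μ/r₁) = 29000 m/s; transfer-perihelion v_p = √[μ(2/r₁ − 1/a_t)] = 33810 m/s.
Δv₁ = v_p − v_c1 = 4816 m/s.
At r₂: circular v_c2 = √(μ/r₂) = 19900 m/s; transfer-aphelion v_a = √[μ(2/r₂ − 1/a_t)] = 15920 m/s.
Δv₂ = v_c2 − v_a = 3976 m/s.
Total Δv = Δv₁ + Δv₂ = 8792 m/s.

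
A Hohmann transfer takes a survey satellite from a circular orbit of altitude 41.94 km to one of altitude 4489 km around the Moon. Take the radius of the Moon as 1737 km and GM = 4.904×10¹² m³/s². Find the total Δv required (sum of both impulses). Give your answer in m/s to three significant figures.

r₁ = 1737 + 41.94 = 1778.9 km = 1.7789×10⁶ m.
r₂ = 1737 + 4489 = 6226.0 km = 6.2260×10⁶ m.
Transfer ellipse a_t = (r₁ + r₂)/2 = 4.002×10⁶ m.
At r₁: circular v_c1 = √(μ/r₁) = 1660 m/s; transfer-perilune v_p = √[μ(2/r₁ − 1/a_t)] = 2071 m/s.
Δv₁ = v_p − v_c1 = 410.5 m/s.
At r₂: circular v_c2 = √(μ/r₂) = 887.5 m/s; transfer-apolune v_a = √[μ(2/r₂ − 1/a_t)] = 591.7 m/s.
Δv₂ = v_c2 − v_a = 295.8 m/s.
Total Δv = Δv₁ + Δv₂ = 706.3 m/s.

Δv_total ≈ 706 m/s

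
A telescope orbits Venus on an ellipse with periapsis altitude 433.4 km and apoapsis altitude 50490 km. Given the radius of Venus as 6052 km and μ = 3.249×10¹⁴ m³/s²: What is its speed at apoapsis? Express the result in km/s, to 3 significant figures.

r_p = 6052 + 433.4 = 6485.4 km = 6.4854×10⁶ m.
r_a = 6052 + 50490 = 56542 km = 5.6542×10⁷ m.
Semi-major axis a = (r_p + r_a)/2 = 31514 km = 3.151×10⁷ m.
Vis-viva: v² = μ(2/r − 1/a) = 3.249×10¹⁴ × (3.537×10⁻⁸ − 3.173×10⁻⁸) = 1.183×10⁶ m²/s².
v = 1087 m/s = 1.087 km/s.

v ≈ 1.09 km/s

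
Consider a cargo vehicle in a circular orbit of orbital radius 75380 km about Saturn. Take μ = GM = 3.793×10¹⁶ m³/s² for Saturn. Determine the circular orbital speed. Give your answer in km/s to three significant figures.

r = 75380 km = 7.538×10⁷ m.
For a circular orbit v = √(μ/r) = √(3.793×10¹⁶ / 7.538×10⁷) = √(5.032×10⁸) = 22430 m/s.
That is 22.43 km/s.

v ≈ 22.4 km/s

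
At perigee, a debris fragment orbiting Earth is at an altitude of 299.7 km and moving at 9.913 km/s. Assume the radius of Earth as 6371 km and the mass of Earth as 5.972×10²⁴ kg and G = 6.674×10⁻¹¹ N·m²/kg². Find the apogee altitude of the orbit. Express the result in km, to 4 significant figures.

apogee altitude ≈ 24500 km

μ = GM = 6.674×10⁻¹¹ × 5.972×10²⁴ = 3.986×10¹⁴ m³/s².
r_p = 6371 + 299.7 = 6670.7 km = 6.671×10⁶ m.
Specific energy ε = v²/2 − μ/r = -1.062×10⁷ J/kg, so a = −μ/(2ε) = 1.877×10⁷ m.
The apsides satisfy r_p + r_a = 2a, so the apogee radius is 2a − r_p = 3.087×10⁷ m = 30875 km.
Apogee altitude = 30875 − 6371 = 24504 km.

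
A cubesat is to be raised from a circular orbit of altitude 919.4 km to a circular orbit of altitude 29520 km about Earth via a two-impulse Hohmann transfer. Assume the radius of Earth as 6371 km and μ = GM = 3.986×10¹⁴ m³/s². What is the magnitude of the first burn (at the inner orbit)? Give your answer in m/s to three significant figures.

r₁ = 6371 + 919.4 = 7290.4 km = 7.2904×10⁶ m.
r₂ = 6371 + 29520 = 35891 km = 3.5891×10⁷ m.
Transfer ellipse a_t = (r₁ + r₂)/2 = 2.159×10⁷ m.
At r₁: circular v_c1 = √(μ/r₁) = 7394 m/s; transfer-perigee v_p = √[μ(2/r₁ − 1/a_t)] = 9534 m/s.
Δv₁ = v_p − v_c1 = 2139 m/s.

Δv ≈ 2140 m/s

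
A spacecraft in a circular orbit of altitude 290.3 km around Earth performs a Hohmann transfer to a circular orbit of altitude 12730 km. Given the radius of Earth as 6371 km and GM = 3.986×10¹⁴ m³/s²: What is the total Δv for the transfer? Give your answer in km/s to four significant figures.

Δv_total ≈ 2.967 km/s

r₁ = 6371 + 290.3 = 6661.3 km = 6.6613×10⁶ m.
r₂ = 6371 + 12730 = 19101 km = 1.9101×10⁷ m.
Transfer ellipse a_t = (r₁ + r₂)/2 = 1.288×10⁷ m.
At r₁: circular v_c1 = √(μ/r₁) = 7736 m/s; transfer-perigee v_p = √[μ(2/r₁ − 1/a_t)] = 9420 m/s.
Δv₁ = v_p − v_c1 = 1684 m/s.
At r₂: circular v_c2 = √(μ/r₂) = 4568 m/s; transfer-apogee v_a = √[μ(2/r₂ − 1/a_t)] = 3285 m/s.
Δv₂ = v_c2 − v_a = 1283 m/s.
Total Δv = Δv₁ + Δv₂ = 2967 m/s = 2.967 km/s.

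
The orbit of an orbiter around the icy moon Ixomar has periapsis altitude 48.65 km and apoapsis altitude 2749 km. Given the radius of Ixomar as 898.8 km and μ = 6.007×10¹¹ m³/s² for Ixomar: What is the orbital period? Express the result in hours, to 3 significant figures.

r_p = 898.8 + 48.65 = 947.45 km = 9.4745×10⁵ m.
r_a = 898.8 + 2749 = 3647.8 km = 3.6478×10⁶ m.
Semi-major axis a = (r_p + r_a)/2 = (947.45 + 3647.8)/2 = 2297.6 km = 2.298×10⁶ m.
By Kepler's third law T = 2π√(a³/μ) = 2π × 4.494×10³ = 2.823×10⁴ s.
= 7.843 hours.

T ≈ 7.84 hours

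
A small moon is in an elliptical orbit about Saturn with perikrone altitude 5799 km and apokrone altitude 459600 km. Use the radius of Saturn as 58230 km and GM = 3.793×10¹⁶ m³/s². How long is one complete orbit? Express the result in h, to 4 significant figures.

r_p = 58230 + 5799 = 64029 km = 6.4029×10⁷ m.
r_a = 58230 + 459600 = 517830 km = 5.1783×10⁸ m.
Semi-major axis a = (r_p + r_a)/2 = (64029 + 5.1783×10⁵)/2 = 2.9093×10⁵ km = 2.909×10⁸ m.
By Kepler's third law T = 2π√(a³/μ) = 2π × 2.548×10⁴ = 1.601×10⁵ s.
= 44.47 h.

T ≈ 44.47 h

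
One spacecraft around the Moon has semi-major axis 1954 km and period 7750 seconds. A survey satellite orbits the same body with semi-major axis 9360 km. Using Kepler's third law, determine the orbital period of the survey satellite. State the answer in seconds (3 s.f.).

T₂ ≈ 81300 seconds

Kepler's third law: T² ∝ a³, so T₂ = T₁ (a₂/a₁)^(3/2).
a₂/a₁ = 4.790, (a₂/a₁)^(3/2) = 10.48.
T₂ = 7750 × 10.48 = 81250 seconds.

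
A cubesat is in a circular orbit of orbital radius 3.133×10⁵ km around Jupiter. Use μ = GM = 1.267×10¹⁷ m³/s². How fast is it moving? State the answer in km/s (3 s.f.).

v ≈ 20.1 km/s

r = 3.133×10⁵ km = 3.133×10⁸ m.
For a circular orbit v = √(μ/r) = √(1.267×10¹⁷ / 3.133×10⁸) = √(4.044×10⁸) = 20110 m/s.
That is 20.11 km/s.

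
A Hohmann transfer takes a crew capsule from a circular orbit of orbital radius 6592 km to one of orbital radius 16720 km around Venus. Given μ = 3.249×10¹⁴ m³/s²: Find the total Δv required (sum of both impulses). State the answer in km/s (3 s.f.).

r₁ = 6592 km = 6.592×10⁶ m.
r₂ = 16720 km = 1.672×10⁷ m.
Transfer ellipse a_t = (r₁ + r₂)/2 = 1.166×10⁷ m.
At r₁: circular v_c1 = √(μ/r₁) = 7020 m/s; transfer-periapsis v_p = √[μ(2/r₁ − 1/a_t)] = 8408 m/s.
Δv₁ = v_p − v_c1 = 1388 m/s.
At r₂: circular v_c2 = √(μ/r₂) = 4408 m/s; transfer-apoapsis v_a = √[μ(2/r₂ − 1/a_t)] = 3315 m/s.
Δv₂ = v_c2 − v_a = 1093 m/s.
Total Δv = Δv₁ + Δv₂ = 2481 m/s = 2.481 km/s.

Δv_total ≈ 2.48 km/s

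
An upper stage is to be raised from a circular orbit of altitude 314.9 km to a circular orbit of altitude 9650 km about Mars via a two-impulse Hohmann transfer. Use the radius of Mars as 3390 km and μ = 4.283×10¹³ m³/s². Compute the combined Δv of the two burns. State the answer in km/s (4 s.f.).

r₁ = 3390 + 314.9 = 3704.9 km = 3.7049×10⁶ m.
r₂ = 3390 + 9650 = 13040 km = 1.3040×10⁷ m.
Transfer ellipse a_t = (r₁ + r₂)/2 = 8.372×10⁶ m.
At r₁: circular v_c1 = √(μ/r₁) = 3400 m/s; transfer-periapsis v_p = √[μ(2/r₁ − 1/a_t)] = 4243 m/s.
Δv₁ = v_p − v_c1 = 843.2 m/s.
At r₂: circular v_c2 = √(μ/r₂) = 1812 m/s; transfer-apoapsis v_a = √[μ(2/r₂ − 1/a_t)] = 1206 m/s.
Δv₂ = v_c2 − v_a = 606.7 m/s.
Total Δv = Δv₁ + Δv₂ = 1450 m/s = 1.450 km/s.

Δv_total ≈ 1.450 km/s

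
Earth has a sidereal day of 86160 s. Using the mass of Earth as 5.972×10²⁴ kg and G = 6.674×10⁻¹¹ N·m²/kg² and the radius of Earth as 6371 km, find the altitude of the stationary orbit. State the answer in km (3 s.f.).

h_sync ≈ 35800 km

μ = GM = 6.674×10⁻¹¹ × 5.972×10²⁴ = 3.986×10¹⁴ m³/s².
A synchronous orbit has period T, so by Kepler's third law a = (μT²/4π²)^(1/3).
μT²/4π² = 3.986×10¹⁴ × (8.616×10⁴)² / 39.48 = 7.495×10²² m³.
a = 4.216×10⁷ m = 42162 km.
Altitude h = a − R = 42162 − 6371 = 35791 km.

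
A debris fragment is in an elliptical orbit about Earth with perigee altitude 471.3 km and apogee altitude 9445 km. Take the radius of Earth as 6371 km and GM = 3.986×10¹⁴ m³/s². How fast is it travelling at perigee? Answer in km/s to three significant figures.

v ≈ 9.02 km/s

r_p = 6371 + 471.3 = 6842.3 km = 6.8423×10⁶ m.
r_a = 6371 + 9445 = 15816 km = 1.5816×10⁷ m.
Semi-major axis a = (r_p + r_a)/2 = 11329 km = 1.133×10⁷ m.
Vis-viva: v² = μ(2/r − 1/a) = 3.986×10¹⁴ × (2.923×10⁻⁷ − 8.827×10⁻⁸) = 8.133×10⁷ m²/s².
v = 9018 m/s = 9.018 km/s.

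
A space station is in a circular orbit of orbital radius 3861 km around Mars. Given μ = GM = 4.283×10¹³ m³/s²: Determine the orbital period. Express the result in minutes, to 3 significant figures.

T ≈ 121 minutes

r = 3861 km = 3.861×10⁶ m.
Kepler's third law: T = 2π√(r³/μ) = 2π√((3.861×10⁶)³ / 4.283×10¹³).
r³/μ = 1.344×10⁶ s², so T = 2π × 1.159×10³ = 7.284×10³ s.
Converting: 7.284×10³ s ÷ 60.00 = 121.4 minutes.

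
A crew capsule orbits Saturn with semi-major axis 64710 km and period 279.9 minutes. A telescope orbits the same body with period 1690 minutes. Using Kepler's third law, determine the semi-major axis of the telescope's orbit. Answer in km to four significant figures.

a₂ ≈ 2.146×10⁵ km

Kepler's third law: a³ ∝ T², so a₂ = a₁ (T₂/T₁)^(2/3).
T₂/T₁ = 6.038, (T₂/T₁)^(2/3) = 3.316.
a₂ = 64710 × 3.316 = 2.146×10⁵ km.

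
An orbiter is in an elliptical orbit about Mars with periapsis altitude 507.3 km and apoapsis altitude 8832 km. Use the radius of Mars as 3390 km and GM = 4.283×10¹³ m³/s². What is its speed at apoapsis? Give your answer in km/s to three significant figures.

r_p = 3390 + 507.3 = 3897.3 km = 3.8973×10⁶ m.
r_a = 3390 + 8832 = 12222 km = 1.2222×10⁷ m.
Semi-major axis a = (r_p + r_a)/2 = 8059.6 km = 8.060×10⁶ m.
Vis-viva: v² = μ(2/r − 1/a) = 4.283×10¹³ × (1.636×10⁻⁷ − 1.241×10⁻⁷) = 1.695×10⁶ m²/s².
v = 1302 m/s = 1.302 km/s.

v ≈ 1.30 km/s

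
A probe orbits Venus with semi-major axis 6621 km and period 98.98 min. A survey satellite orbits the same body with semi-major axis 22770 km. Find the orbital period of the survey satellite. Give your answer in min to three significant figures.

T₂ ≈ 631 min

Kepler's third law: T² ∝ a³, so T₂ = T₁ (a₂/a₁)^(3/2).
a₂/a₁ = 3.439, (a₂/a₁)^(3/2) = 6.378.
T₂ = 98.98 × 6.378 = 631.3 min.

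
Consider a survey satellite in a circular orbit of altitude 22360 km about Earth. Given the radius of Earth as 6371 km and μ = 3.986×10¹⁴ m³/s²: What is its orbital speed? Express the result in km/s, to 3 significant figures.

r = 6371 + 22360 = 28731 km = 2.8731×10⁷ m.
For a circular orbit v = √(μ/r) = √(3.986×10¹⁴ / 2.873×10⁷) = √(1.387×10⁷) = 3725 m/s.
That is 3.725 km/s.

v ≈ 3.72 km/s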